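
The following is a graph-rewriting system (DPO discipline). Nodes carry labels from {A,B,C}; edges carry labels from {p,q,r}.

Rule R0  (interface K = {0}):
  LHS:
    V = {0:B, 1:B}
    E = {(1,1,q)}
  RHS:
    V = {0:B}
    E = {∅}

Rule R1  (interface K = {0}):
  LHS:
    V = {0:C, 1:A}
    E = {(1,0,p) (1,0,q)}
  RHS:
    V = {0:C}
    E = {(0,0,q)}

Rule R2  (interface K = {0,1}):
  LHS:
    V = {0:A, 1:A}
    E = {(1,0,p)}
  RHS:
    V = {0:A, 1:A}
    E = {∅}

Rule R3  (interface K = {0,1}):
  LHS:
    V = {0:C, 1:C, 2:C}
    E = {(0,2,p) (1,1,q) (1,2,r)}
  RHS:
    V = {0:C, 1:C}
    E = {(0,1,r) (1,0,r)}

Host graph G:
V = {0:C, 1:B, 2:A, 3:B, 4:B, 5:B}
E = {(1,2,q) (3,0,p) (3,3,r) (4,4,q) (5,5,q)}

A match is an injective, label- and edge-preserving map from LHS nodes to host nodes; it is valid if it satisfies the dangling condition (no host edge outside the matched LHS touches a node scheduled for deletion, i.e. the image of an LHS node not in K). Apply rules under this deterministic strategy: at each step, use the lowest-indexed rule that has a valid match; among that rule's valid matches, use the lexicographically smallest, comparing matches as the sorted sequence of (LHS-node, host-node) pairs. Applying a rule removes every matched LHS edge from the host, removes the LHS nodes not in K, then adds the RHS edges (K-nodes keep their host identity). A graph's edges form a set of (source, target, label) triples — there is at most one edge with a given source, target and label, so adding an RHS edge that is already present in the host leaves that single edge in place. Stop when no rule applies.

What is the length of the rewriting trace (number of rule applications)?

initial: |V|=6 |E|=5  E = 1-q->2 3-p->0 3-r->3 4-q->4 5-q->5
step 1: apply R0 at {0↦1, 1↦4}  → |V|=5 |E|=4  E = 1-q->2 3-p->0 3-r->3 5-q->5
step 2: apply R0 at {0↦1, 1↦5}  → |V|=4 |E|=3  E = 1-q->2 3-p->0 3-r->3
normal form: no rule applies after step 2

Answer: 2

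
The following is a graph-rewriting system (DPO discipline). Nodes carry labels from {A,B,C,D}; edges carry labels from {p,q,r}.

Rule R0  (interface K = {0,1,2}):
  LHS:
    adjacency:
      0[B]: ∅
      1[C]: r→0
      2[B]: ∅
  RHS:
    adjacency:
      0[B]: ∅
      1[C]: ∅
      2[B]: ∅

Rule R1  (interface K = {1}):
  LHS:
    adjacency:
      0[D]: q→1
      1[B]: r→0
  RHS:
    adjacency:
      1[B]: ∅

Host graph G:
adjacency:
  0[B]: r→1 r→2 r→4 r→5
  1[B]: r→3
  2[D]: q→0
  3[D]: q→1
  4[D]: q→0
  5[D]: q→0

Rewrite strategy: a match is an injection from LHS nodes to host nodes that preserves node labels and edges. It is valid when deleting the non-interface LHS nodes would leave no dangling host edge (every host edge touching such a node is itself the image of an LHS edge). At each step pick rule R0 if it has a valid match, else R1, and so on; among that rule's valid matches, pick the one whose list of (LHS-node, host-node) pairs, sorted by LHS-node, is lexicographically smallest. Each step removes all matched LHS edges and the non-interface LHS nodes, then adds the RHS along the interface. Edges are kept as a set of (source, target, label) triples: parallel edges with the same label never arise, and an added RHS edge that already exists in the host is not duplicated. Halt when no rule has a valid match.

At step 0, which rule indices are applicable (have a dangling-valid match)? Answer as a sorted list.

Answer: [R1]

Rewrite trace:
R0: no valid match — LHS pattern not found
R1: 4 valid matches — {0↦2, 1↦0}, {0↦3, 1↦1}, {0↦4, 1↦0} (+1 more)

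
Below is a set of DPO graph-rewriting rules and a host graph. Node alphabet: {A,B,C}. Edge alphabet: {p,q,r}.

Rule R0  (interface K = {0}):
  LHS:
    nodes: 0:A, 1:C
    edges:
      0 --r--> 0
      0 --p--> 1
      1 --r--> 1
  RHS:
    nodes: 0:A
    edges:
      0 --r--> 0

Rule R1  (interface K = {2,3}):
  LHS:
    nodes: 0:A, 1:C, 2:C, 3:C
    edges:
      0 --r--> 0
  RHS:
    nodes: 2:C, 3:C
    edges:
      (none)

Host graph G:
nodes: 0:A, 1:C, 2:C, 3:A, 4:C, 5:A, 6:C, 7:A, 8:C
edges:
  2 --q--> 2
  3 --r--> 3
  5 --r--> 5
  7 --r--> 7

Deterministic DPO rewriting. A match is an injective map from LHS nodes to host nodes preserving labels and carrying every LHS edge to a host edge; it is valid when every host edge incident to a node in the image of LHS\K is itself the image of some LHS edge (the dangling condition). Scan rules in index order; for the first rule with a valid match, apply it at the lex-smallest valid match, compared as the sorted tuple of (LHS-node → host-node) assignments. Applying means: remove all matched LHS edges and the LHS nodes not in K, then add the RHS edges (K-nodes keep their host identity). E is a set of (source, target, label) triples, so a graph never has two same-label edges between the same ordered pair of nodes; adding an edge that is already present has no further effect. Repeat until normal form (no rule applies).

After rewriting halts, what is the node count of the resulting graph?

Answer: 3

Steps:
start.  V:9 E:4  edges: 2-q->2 3-r->3 5-r->5 7-r->7
1. fire R1 via {0↦3, 1↦1, 2↦2, 3↦4}  →  V:7 E:3  edges: 2-q->2 5-r->5 7-r->7
2. fire R1 via {0↦5, 1↦4, 2↦2, 3↦6}  →  V:5 E:2  edges: 2-q->2 7-r->7
3. fire R1 via {0↦7, 1↦6, 2↦2, 3↦8}  →  V:3 E:1  edges: 2-q->2
final graph: no rule applies after step 3
NF nodes: {0:A, 2:C, 8:C}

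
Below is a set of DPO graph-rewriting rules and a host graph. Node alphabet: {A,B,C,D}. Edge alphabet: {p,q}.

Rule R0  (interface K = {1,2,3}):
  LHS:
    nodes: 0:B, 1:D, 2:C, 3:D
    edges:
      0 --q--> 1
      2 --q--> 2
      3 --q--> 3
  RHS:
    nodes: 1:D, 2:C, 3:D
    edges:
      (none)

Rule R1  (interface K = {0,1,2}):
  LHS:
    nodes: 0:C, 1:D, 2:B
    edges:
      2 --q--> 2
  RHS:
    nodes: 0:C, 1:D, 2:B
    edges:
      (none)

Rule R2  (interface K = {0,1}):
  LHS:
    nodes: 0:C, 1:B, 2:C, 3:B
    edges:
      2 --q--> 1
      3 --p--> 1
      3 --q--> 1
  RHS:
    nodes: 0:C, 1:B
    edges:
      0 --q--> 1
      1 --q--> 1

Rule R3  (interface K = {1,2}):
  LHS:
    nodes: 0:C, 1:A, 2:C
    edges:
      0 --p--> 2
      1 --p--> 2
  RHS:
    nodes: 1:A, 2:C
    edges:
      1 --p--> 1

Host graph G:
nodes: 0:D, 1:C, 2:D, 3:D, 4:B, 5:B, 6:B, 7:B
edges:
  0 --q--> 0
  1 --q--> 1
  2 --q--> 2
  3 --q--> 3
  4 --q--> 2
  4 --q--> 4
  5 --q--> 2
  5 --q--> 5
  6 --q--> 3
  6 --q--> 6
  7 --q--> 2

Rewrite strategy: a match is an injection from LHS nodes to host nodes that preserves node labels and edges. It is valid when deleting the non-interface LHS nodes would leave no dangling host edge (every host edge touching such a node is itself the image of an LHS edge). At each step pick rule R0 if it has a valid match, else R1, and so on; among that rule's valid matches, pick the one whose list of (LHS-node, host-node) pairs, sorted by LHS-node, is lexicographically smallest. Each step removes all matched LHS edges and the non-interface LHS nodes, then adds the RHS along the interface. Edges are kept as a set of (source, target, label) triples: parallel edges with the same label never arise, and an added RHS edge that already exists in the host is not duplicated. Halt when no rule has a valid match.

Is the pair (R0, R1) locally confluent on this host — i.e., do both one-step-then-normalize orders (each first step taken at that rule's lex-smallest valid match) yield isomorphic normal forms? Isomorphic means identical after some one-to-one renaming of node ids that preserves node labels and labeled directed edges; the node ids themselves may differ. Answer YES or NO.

branch R0-first: apply at {0↦7, 1↦2, 2↦1, 3↦0} → |E|=8, then 3 more step(s) → NF |V|=7 |E|=5 V={0:D, 1:C, 2:D, 3:D, 4:B, 5:B, 6:B} E=2-q->2 3-q->3 4-q->2 5-q->2 6-q->3
branch R1-first: apply at {0↦1, 1↦0, 2↦4} → |E|=10, then 3 more step(s) → NF |V|=7 |E|=5 V={0:D, 1:C, 2:D, 3:D, 5:B, 6:B, 7:B} E=2-q->2 3-q->3 5-q->2 6-q->3 7-q->2
graphs isomorphic (equal up to label-preserving node renaming)

Answer: YES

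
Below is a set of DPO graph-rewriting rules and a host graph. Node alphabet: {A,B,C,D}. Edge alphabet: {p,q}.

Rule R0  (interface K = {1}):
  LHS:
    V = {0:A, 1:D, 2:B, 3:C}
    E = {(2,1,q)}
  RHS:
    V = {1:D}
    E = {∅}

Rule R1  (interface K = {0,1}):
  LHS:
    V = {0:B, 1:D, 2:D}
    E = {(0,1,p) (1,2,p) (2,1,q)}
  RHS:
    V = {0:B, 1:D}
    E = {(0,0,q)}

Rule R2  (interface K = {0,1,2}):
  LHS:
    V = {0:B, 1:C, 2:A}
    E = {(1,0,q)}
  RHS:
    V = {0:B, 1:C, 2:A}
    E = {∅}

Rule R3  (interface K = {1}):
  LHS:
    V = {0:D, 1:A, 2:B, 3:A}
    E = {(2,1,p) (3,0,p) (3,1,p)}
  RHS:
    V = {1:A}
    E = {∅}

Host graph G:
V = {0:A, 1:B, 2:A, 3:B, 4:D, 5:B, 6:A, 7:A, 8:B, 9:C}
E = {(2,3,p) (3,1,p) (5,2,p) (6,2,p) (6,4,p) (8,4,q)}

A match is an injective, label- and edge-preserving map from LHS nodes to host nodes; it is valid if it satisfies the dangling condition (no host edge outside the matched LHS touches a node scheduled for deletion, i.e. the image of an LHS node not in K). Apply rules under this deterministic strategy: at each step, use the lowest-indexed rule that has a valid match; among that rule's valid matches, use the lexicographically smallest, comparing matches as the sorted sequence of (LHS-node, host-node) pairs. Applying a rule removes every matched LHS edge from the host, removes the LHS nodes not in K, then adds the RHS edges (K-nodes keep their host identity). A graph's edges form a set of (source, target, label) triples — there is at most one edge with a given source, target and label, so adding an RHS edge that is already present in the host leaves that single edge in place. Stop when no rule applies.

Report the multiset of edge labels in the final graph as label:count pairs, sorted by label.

[0] host  ⇒  10 nodes, 6 edges  {2-p->3 3-p->1 5-p->2 6-p->2 6-p->4 8-q->4}
[1] R0 @ {0↦0, 1↦4, 2↦8, 3↦9}  ⇒  7 nodes, 5 edges  {2-p->3 3-p->1 5-p->2 6-p->2 6-p->4}
[2] R3 @ {0↦4, 1↦2, 2↦5, 3↦6}  ⇒  4 nodes, 2 edges  {2-p->3 3-p->1}
normal form: no rule applies after step 2
NF edges: [(2, 3, 'p'), (3, 1, 'p')]

Answer: p:2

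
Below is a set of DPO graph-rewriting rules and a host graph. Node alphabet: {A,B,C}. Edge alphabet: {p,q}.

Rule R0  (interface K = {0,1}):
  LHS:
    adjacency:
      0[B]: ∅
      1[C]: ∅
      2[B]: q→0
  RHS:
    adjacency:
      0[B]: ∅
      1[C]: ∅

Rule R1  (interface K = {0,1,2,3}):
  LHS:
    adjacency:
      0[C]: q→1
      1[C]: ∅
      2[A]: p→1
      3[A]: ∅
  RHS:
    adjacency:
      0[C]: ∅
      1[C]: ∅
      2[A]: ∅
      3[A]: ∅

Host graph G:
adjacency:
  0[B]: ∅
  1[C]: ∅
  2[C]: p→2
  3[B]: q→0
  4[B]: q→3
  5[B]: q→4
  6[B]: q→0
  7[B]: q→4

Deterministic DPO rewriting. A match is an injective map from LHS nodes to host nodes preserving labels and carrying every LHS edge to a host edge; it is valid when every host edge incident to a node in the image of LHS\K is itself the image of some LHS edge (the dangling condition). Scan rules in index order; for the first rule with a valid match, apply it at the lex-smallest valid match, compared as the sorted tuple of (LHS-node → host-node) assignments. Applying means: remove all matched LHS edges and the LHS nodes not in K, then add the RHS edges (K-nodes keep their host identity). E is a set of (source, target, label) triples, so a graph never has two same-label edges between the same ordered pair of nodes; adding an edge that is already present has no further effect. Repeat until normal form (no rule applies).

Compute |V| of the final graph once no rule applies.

Answer: 3

Rewrite trace:
[0] host  ⇒  8 nodes, 6 edges  {2-p->2 3-q->0 4-q->3 5-q->4 6-q->0 7-q->4}
[1] R0 @ {0↦0, 1↦1, 2↦6}  ⇒  7 nodes, 5 edges  {2-p->2 3-q->0 4-q->3 5-q->4 7-q->4}
[2] R0 @ {0↦4, 1↦1, 2↦5}  ⇒  6 nodes, 4 edges  {2-p->2 3-q->0 4-q->3 7-q->4}
[3] R0 @ {0↦4, 1↦1, 2↦7}  ⇒  5 nodes, 3 edges  {2-p->2 3-q->0 4-q->3}
[4] R0 @ {0↦3, 1↦1, 2↦4}  ⇒  4 nodes, 2 edges  {2-p->2 3-q->0}
[5] R0 @ {0↦0, 1↦1, 2↦3}  ⇒  3 nodes, 1 edges  {2-p->2}
normal form: no rule applies after step 5
NF nodes: {0:B, 1:C, 2:C}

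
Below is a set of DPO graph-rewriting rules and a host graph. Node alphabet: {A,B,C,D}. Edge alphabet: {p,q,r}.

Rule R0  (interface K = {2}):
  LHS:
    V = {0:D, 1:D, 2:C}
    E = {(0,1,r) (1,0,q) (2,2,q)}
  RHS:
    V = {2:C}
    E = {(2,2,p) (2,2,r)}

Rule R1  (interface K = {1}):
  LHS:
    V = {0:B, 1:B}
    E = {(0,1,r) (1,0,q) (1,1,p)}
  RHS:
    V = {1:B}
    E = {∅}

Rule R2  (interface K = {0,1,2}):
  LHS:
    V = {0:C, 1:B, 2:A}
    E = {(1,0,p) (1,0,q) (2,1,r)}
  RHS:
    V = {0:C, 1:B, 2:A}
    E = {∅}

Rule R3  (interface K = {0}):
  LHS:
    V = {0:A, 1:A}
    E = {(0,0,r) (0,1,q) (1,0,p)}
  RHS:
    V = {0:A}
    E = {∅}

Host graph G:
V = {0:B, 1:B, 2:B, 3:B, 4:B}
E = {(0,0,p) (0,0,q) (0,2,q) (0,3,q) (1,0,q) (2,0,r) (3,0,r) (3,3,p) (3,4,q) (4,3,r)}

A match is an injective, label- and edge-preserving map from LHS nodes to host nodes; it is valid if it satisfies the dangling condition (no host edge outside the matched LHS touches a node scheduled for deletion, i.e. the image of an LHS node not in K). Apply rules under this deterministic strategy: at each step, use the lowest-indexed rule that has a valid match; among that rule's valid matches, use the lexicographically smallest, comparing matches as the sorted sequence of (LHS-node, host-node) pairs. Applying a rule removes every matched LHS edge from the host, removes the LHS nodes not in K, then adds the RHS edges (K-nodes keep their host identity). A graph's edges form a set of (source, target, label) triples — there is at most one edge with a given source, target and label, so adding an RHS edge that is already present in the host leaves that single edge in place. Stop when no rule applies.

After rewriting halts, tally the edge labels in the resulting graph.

Answer: q:3 r:1

Derivation:
initial: |V|=5 |E|=10  E = 0-p->0 0-q->0 0-q->2 0-q->3 1-q->0 2-r->0 3-r->0 3-p->3 3-q->4 4-r->3
step 1: apply R1 at {0↦2, 1↦0}  → |V|=4 |E|=7  E = 0-q->0 0-q->3 1-q->0 3-r->0 3-p->3 3-q->4 4-r->3
step 2: apply R1 at {0↦4, 1↦3}  → |V|=3 |E|=4  E = 0-q->0 0-q->3 1-q->0 3-r->0
normal form: no rule applies after step 2
NF edges: [(0, 0, 'q'), (0, 3, 'q'), (1, 0, 'q'), (3, 0, 'r')]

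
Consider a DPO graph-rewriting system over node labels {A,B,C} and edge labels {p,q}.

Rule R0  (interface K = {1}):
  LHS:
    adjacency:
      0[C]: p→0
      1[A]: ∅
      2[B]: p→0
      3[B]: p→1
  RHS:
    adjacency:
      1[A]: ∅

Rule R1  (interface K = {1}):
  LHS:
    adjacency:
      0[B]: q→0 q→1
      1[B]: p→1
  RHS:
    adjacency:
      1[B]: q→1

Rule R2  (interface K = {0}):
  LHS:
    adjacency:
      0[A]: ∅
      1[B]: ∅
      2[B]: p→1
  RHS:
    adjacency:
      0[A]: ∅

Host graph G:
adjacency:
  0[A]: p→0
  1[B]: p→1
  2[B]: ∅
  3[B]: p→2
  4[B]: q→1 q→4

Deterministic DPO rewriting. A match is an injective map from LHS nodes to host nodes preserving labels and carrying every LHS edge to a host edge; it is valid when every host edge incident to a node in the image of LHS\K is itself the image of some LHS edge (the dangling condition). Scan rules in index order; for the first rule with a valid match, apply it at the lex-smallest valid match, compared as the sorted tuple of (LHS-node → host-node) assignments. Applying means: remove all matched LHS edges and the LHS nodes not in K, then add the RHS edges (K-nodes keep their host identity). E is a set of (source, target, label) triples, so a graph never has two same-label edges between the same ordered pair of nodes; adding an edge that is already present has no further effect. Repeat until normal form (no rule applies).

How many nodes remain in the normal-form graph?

Answer: 2

Rewrite trace:
initial: |V|=5 |E|=5  E = 0-p->0 1-p->1 3-p->2 4-q->1 4-q->4
step 1: apply R1 at {0↦4, 1↦1}  → |V|=4 |E|=3  E = 0-p->0 1-q->1 3-p->2
step 2: apply R2 at {0↦0, 1↦2, 2↦3}  → |V|=2 |E|=2  E = 0-p->0 1-q->1
final graph: no rule applies after step 2
NF nodes: {0:A, 1:B}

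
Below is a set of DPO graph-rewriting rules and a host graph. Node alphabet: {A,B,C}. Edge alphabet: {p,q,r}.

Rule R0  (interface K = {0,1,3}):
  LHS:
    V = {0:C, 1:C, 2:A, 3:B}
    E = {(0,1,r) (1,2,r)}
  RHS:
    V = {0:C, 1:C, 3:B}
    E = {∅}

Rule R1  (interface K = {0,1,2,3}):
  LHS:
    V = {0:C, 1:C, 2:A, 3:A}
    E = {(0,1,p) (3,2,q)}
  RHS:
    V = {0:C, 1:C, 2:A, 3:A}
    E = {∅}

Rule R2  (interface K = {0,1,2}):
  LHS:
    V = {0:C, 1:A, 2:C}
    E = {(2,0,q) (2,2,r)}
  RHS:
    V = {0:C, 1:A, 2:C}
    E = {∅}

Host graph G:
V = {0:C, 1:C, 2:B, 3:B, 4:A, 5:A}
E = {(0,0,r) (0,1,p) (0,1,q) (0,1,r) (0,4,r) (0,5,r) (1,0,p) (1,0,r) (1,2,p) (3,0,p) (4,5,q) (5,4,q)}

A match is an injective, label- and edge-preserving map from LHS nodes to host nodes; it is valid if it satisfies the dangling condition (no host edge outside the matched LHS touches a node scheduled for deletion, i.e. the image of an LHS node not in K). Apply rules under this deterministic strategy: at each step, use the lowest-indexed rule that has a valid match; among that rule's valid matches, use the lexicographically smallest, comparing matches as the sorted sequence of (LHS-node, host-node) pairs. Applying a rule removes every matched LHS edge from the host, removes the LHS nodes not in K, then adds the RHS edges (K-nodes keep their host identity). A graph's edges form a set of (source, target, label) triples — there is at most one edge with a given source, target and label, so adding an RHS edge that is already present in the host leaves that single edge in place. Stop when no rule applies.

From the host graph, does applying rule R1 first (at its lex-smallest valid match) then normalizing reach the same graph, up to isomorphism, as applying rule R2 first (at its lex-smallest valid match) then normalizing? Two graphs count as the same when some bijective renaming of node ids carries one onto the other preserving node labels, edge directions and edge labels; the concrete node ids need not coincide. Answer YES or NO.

branch R1-first: apply at {0↦0, 1↦1, 2↦4, 3↦5} → |E|=10, then 3 more step(s) → NF |V|=5 |E|=4 V={0:C, 1:C, 2:B, 3:B, 5:A} E=0-r->1 0-r->5 1-p->2 3-p->0
branch R2-first: apply at {0↦1, 1↦4, 2↦0} → |E|=10, then 3 more step(s) → NF |V|=5 |E|=4 V={0:C, 1:C, 2:B, 3:B, 5:A} E=0-r->1 0-r->5 1-p->2 3-p->0
graphs isomorphic (equal up to label-preserving node renaming)

Answer: YES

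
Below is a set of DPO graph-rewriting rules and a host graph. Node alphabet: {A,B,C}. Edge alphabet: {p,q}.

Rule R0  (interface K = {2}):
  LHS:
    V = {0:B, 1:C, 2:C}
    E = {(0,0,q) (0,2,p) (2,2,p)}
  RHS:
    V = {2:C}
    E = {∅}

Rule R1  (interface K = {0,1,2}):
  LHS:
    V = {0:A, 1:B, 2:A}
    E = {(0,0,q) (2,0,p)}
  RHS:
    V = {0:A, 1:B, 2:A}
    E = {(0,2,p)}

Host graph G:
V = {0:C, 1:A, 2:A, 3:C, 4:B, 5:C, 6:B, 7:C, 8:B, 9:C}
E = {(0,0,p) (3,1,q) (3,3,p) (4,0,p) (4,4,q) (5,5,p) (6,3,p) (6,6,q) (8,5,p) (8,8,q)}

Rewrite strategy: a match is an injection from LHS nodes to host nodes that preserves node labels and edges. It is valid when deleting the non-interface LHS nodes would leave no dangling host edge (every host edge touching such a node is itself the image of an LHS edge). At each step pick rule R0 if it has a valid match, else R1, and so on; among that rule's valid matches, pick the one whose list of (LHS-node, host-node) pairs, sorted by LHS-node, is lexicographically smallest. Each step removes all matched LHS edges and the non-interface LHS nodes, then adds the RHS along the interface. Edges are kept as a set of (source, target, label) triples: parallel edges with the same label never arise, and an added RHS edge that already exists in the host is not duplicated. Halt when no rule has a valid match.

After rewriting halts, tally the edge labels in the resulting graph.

start.  V:10 E:10  edges: 0-p->0 3-q->1 3-p->3 4-p->0 4-q->4 5-p->5 6-p->3 6-q->6 8-p->5 8-q->8
1. fire R0 via {0↦4, 1↦7, 2↦0}  →  V:8 E:7  edges: 3-q->1 3-p->3 5-p->5 6-p->3 6-q->6 8-p->5 8-q->8
2. fire R0 via {0↦6, 1↦0, 2↦3}  →  V:6 E:4  edges: 3-q->1 5-p->5 8-p->5 8-q->8
3. fire R0 via {0↦8, 1↦9, 2↦5}  →  V:4 E:1  edges: 3-q->1
final graph: no rule applies after step 3
NF edges: [(3, 1, 'q')]

Answer: q:1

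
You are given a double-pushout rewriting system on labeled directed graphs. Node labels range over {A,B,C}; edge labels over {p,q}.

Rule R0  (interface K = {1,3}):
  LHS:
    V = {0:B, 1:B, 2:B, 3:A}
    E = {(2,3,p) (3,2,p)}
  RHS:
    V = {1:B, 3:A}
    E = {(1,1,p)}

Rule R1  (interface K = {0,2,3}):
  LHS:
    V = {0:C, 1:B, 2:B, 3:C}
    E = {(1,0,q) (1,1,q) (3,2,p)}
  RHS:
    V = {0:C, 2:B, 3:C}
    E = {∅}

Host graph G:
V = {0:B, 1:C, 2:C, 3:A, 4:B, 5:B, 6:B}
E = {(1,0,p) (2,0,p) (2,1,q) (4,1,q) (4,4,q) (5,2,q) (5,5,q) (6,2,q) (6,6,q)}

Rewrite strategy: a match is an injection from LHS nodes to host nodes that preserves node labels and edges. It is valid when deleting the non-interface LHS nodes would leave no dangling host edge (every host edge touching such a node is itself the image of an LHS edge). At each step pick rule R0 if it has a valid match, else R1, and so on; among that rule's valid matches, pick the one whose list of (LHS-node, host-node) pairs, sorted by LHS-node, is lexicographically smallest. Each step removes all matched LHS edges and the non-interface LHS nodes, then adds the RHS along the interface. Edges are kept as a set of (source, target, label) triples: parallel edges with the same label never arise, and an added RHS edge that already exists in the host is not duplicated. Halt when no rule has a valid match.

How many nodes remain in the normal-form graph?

[0] host  ⇒  7 nodes, 9 edges  {1-p->0 2-p->0 2-q->1 4-q->1 4-q->4 5-q->2 5-q->5 6-q->2 6-q->6}
[1] R1 @ {0↦1, 1↦4, 2↦0, 3↦2}  ⇒  6 nodes, 6 edges  {1-p->0 2-q->1 5-q->2 5-q->5 6-q->2 6-q->6}
[2] R1 @ {0↦2, 1↦5, 2↦0, 3↦1}  ⇒  5 nodes, 3 edges  {2-q->1 6-q->2 6-q->6}
final graph: no rule applies after step 2
NF nodes: {0:B, 1:C, 2:C, 3:A, 6:B}

Answer: 5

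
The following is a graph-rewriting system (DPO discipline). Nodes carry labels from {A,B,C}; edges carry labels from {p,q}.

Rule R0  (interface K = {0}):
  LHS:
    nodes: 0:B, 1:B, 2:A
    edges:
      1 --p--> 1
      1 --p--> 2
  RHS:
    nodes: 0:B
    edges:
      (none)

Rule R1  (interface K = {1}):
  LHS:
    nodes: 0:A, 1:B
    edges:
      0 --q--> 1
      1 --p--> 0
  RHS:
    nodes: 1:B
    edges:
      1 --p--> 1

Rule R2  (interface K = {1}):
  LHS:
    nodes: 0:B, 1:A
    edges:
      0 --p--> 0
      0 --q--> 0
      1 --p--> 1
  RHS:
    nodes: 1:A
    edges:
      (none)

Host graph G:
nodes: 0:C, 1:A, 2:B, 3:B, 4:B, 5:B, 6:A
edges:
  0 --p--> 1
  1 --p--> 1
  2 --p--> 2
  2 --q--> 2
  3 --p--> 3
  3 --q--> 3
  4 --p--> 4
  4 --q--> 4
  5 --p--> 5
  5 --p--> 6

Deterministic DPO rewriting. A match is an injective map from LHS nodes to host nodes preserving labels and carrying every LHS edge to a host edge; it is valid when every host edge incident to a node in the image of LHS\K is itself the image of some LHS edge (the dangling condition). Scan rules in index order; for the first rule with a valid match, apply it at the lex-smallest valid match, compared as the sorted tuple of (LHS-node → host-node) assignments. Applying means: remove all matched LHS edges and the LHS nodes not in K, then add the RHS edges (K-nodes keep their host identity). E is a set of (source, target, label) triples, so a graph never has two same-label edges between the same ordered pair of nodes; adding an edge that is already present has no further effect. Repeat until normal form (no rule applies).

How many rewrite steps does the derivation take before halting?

[0] host  ⇒  7 nodes, 10 edges  {0-p->1 1-p->1 2-p->2 2-q->2 3-p->3 3-q->3 4-p->4 4-q->4 5-p->5 5-p->6}
[1] R0 @ {0↦2, 1↦5, 2↦6}  ⇒  5 nodes, 8 edges  {0-p->1 1-p->1 2-p->2 2-q->2 3-p->3 3-q->3 4-p->4 4-q->4}
[2] R2 @ {0↦2, 1↦1}  ⇒  4 nodes, 5 edges  {0-p->1 3-p->3 3-q->3 4-p->4 4-q->4}
normal form: no rule applies after step 2

Answer: 2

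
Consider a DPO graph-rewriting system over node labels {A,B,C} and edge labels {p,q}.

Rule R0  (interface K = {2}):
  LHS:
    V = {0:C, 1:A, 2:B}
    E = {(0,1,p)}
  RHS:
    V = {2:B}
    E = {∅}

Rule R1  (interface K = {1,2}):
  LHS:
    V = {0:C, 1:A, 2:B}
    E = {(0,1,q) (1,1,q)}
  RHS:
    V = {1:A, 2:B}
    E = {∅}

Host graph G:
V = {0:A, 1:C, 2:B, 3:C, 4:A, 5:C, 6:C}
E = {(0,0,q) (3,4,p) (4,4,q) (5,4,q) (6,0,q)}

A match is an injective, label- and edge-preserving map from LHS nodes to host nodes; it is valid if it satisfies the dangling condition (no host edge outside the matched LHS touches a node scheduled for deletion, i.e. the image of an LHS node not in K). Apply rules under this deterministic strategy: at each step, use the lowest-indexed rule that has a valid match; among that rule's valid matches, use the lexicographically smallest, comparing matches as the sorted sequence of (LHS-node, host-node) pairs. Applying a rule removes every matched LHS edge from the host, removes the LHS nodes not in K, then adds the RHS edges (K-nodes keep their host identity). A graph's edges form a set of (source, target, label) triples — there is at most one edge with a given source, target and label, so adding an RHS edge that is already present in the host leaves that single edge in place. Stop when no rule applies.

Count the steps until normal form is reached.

[0] host  ⇒  7 nodes, 5 edges  {0-q->0 3-p->4 4-q->4 5-q->4 6-q->0}
[1] R1 @ {0↦5, 1↦4, 2↦2}  ⇒  6 nodes, 3 edges  {0-q->0 3-p->4 6-q->0}
[2] R0 @ {0↦3, 1↦4, 2↦2}  ⇒  4 nodes, 2 edges  {0-q->0 6-q->0}
[3] R1 @ {0↦6, 1↦0, 2↦2}  ⇒  3 nodes, 0 edges  {∅}
final graph: no rule applies after step 3

Answer: 3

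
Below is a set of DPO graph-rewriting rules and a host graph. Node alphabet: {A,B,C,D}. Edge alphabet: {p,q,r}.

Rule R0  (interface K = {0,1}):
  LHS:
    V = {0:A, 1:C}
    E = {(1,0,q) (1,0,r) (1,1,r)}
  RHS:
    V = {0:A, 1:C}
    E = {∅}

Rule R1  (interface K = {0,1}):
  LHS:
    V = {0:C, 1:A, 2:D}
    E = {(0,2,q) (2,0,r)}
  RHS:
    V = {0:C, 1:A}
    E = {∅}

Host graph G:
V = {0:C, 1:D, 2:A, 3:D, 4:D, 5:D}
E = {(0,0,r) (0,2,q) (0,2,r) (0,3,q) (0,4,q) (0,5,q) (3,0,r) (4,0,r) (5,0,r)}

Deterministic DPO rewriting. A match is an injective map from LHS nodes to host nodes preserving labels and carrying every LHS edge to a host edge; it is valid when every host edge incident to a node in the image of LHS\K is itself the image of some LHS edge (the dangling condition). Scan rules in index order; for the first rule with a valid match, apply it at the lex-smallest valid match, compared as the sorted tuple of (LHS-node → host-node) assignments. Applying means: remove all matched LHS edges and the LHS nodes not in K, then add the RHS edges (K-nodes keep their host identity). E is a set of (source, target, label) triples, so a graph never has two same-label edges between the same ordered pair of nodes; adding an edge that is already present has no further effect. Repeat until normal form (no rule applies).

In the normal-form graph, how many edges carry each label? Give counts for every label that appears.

Answer: (no edges)

Rewrite trace:
initial: |V|=6 |E|=9  E = 0-r->0 0-q->2 0-r->2 0-q->3 0-q->4 0-q->5 3-r->0 4-r->0 5-r->0
step 1: apply R0 at {0↦2, 1↦0}  → |V|=6 |E|=6  E = 0-q->3 0-q->4 0-q->5 3-r->0 4-r->0 5-r->0
step 2: apply R1 at {0↦0, 1↦2, 2↦3}  → |V|=5 |E|=4  E = 0-q->4 0-q->5 4-r->0 5-r->0
step 3: apply R1 at {0↦0, 1↦2, 2↦4}  → |V|=4 |E|=2  E = 0-q->5 5-r->0
step 4: apply R1 at {0↦0, 1↦2, 2↦5}  → |V|=3 |E|=0  E = ∅
final graph: no rule applies after step 4
NF edges: []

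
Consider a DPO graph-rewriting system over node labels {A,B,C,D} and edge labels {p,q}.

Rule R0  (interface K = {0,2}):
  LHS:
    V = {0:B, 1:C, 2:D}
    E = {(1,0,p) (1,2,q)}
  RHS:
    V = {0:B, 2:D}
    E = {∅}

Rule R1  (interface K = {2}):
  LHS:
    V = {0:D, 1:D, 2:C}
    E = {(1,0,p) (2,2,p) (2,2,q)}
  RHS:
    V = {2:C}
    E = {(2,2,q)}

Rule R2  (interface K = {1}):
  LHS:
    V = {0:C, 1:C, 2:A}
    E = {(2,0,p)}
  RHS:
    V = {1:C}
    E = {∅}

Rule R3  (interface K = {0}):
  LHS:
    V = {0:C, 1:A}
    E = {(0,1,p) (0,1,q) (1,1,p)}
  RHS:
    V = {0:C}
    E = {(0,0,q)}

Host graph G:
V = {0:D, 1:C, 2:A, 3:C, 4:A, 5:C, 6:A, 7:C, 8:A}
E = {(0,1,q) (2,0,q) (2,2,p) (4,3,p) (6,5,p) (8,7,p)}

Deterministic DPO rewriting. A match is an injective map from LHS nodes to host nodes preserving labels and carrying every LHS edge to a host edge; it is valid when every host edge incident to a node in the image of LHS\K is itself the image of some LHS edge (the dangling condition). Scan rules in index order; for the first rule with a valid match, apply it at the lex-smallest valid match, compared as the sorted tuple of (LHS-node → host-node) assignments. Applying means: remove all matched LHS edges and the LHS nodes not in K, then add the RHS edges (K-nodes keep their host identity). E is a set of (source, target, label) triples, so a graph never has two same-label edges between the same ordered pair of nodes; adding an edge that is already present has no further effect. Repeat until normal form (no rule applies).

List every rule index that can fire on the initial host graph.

R0: no valid match — LHS pattern not found
R1: no valid match — LHS pattern not found
R2: 9 valid matches — {0↦3, 1↦1, 2↦4}, {0↦3, 1↦5, 2↦4}, {0↦3, 1↦7, 2↦4} (+6 more)
R3: no valid match — LHS pattern not found

Answer: [R2]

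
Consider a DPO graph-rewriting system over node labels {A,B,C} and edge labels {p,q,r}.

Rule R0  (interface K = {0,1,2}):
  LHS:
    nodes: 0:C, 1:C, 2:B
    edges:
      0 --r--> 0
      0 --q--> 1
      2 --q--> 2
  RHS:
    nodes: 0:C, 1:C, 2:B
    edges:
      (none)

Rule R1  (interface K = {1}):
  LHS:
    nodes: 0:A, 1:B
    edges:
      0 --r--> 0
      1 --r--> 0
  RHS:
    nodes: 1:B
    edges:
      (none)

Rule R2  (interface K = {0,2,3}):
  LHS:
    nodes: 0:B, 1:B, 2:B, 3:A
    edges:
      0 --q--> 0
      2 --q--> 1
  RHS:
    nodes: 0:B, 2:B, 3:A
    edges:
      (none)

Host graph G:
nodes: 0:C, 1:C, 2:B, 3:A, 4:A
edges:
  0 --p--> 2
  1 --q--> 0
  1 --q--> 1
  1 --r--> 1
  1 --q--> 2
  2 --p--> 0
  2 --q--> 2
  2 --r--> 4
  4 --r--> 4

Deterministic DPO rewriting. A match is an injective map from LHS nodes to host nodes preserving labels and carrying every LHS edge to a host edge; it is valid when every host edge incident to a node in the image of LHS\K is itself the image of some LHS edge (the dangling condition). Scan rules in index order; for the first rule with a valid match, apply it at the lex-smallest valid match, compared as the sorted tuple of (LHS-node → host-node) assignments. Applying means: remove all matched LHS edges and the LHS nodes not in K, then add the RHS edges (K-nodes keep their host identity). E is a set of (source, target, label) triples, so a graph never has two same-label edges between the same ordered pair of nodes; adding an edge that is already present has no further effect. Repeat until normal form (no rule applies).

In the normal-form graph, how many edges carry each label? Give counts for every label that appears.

start.  V:5 E:9  edges: 0-p->2 1-q->0 1-q->1 1-r->1 1-q->2 2-p->0 2-q->2 2-r->4 4-r->4
1. fire R0 via {0↦1, 1↦0, 2↦2}  →  V:5 E:6  edges: 0-p->2 1-q->1 1-q->2 2-p->0 2-r->4 4-r->4
2. fire R1 via {0↦4, 1↦2}  →  V:4 E:4  edges: 0-p->2 1-q->1 1-q->2 2-p->0
final graph: no rule applies after step 2
NF edges: [(0, 2, 'p'), (1, 1, 'q'), (1, 2, 'q'), (2, 0, 'p')]

Answer: p:2 q:2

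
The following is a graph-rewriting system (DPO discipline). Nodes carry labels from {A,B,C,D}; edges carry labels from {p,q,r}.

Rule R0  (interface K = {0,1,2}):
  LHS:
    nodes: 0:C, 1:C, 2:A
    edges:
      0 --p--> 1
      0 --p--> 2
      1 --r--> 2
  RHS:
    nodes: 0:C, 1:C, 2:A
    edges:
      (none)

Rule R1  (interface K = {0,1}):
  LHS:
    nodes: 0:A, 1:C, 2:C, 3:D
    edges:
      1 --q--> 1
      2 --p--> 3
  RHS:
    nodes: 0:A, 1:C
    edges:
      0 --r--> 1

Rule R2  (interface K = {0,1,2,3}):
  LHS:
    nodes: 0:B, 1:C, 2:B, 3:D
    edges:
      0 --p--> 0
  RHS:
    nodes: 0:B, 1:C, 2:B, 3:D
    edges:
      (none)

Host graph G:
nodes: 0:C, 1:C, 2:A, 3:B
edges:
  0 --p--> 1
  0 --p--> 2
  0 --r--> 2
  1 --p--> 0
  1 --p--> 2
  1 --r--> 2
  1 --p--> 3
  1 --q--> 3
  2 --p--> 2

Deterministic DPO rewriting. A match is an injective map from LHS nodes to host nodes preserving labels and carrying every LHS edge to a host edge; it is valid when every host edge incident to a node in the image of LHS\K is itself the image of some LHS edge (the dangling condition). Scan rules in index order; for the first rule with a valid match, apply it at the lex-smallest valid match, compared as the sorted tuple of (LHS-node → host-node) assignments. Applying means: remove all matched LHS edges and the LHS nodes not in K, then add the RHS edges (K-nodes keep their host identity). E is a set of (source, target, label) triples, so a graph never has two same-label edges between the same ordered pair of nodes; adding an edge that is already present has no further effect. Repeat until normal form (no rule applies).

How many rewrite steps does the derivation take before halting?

Answer: 2

Derivation:
[0] host  ⇒  4 nodes, 9 edges  {0-p->1 0-p->2 0-r->2 1-p->0 1-p->2 1-r->2 1-p->3 1-q->3 2-p->2}
[1] R0 @ {0↦0, 1↦1, 2↦2}  ⇒  4 nodes, 6 edges  {0-r->2 1-p->0 1-p->2 1-p->3 1-q->3 2-p->2}
[2] R0 @ {0↦1, 1↦0, 2↦2}  ⇒  4 nodes, 3 edges  {1-p->3 1-q->3 2-p->2}
halt: no rule applies after step 2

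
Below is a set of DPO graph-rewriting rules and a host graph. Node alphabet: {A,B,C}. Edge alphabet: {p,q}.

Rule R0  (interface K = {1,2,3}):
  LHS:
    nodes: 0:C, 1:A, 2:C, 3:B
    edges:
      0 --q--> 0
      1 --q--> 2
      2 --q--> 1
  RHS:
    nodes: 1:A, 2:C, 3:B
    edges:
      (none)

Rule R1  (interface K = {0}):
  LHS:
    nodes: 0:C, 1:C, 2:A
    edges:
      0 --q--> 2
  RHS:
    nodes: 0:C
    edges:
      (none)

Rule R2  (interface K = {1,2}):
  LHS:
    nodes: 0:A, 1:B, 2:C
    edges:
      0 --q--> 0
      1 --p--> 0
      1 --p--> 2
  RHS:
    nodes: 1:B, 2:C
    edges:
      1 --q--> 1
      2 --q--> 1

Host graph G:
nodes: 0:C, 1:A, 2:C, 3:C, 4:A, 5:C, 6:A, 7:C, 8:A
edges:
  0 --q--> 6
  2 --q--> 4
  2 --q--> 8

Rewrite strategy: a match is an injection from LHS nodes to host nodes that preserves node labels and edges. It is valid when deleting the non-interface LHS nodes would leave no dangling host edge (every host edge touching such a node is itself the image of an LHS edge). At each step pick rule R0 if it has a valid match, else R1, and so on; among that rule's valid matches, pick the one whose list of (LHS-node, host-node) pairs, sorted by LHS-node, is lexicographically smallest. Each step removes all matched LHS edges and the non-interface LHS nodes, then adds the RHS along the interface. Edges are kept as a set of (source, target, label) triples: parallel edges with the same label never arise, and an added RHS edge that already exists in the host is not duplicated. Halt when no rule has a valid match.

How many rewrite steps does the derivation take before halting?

Answer: 3

Derivation:
[0] host  ⇒  9 nodes, 3 edges  {0-q->6 2-q->4 2-q->8}
[1] R1 @ {0↦0, 1↦3, 2↦6}  ⇒  7 nodes, 2 edges  {2-q->4 2-q->8}
[2] R1 @ {0↦2, 1↦0, 2↦4}  ⇒  5 nodes, 1 edges  {2-q->8}
[3] R1 @ {0↦2, 1↦5, 2↦8}  ⇒  3 nodes, 0 edges  {∅}
halt: no rule applies after step 3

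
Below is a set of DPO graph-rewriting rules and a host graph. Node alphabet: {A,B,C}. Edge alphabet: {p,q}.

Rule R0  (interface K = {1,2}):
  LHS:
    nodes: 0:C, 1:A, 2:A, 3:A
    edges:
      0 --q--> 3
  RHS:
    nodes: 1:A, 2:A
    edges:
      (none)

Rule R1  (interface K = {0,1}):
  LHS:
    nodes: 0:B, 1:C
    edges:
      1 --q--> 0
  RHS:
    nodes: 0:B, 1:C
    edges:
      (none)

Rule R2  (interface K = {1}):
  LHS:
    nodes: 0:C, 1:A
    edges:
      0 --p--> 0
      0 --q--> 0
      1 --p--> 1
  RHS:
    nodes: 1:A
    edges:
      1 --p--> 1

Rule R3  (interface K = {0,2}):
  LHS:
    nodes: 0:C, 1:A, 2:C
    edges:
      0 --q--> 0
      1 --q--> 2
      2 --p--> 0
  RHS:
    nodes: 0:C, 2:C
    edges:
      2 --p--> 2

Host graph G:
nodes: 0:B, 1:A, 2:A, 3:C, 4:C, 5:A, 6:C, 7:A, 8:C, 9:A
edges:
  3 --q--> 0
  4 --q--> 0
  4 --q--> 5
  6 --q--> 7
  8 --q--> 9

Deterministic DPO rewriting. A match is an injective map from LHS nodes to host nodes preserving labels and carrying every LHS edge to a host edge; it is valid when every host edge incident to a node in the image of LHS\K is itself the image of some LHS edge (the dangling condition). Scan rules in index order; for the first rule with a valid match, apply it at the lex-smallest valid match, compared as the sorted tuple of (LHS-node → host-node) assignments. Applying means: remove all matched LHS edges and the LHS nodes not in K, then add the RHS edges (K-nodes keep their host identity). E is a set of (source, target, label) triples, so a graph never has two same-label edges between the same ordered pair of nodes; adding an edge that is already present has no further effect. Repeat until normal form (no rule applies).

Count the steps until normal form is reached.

Answer: 5

Derivation:
start.  V:10 E:5  edges: 3-q->0 4-q->0 4-q->5 6-q->7 8-q->9
1. fire R0 via {0↦6, 1↦1, 2↦2, 3↦7}  →  V:8 E:4  edges: 3-q->0 4-q->0 4-q->5 8-q->9
2. fire R0 via {0↦8, 1↦1, 2↦2, 3↦9}  →  V:6 E:3  edges: 3-q->0 4-q->0 4-q->5
3. fire R1 via {0↦0, 1↦3}  →  V:6 E:2  edges: 4-q->0 4-q->5
4. fire R1 via {0↦0, 1↦4}  →  V:6 E:1  edges: 4-q->5
5. fire R0 via {0↦4, 1↦1, 2↦2, 3↦5}  →  V:4 E:0  edges: ∅
normal form: no rule applies after step 5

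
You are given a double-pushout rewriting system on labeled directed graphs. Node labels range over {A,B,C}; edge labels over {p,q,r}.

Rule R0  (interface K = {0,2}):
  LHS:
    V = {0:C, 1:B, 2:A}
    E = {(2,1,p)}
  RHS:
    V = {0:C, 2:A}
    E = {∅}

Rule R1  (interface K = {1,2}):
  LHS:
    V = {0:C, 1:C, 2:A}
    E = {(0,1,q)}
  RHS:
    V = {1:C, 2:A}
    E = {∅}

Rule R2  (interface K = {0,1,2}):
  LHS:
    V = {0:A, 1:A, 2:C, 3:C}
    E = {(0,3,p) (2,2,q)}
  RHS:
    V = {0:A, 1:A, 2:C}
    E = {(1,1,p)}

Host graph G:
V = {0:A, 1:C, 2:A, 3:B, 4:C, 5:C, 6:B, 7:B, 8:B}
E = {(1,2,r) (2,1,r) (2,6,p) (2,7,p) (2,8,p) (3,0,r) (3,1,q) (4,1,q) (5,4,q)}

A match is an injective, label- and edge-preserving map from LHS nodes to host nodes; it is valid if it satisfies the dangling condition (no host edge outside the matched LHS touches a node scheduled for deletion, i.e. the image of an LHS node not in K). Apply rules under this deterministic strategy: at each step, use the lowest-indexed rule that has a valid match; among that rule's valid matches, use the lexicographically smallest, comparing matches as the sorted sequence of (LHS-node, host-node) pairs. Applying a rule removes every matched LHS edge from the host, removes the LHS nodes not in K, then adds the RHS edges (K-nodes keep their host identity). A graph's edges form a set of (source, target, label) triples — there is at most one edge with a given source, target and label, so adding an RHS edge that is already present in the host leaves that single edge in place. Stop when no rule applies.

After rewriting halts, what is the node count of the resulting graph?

[0] host  ⇒  9 nodes, 9 edges  {1-r->2 2-r->1 2-p->6 2-p->7 2-p->8 3-r->0 3-q->1 4-q->1 5-q->4}
[1] R0 @ {0↦1, 1↦6, 2↦2}  ⇒  8 nodes, 8 edges  {1-r->2 2-r->1 2-p->7 2-p->8 3-r->0 3-q->1 4-q->1 5-q->4}
[2] R0 @ {0↦1, 1↦7, 2↦2}  ⇒  7 nodes, 7 edges  {1-r->2 2-r->1 2-p->8 3-r->0 3-q->1 4-q->1 5-q->4}
[3] R0 @ {0↦1, 1↦8, 2↦2}  ⇒  6 nodes, 6 edges  {1-r->2 2-r->1 3-r->0 3-q->1 4-q->1 5-q->4}
[4] R1 @ {0↦5, 1↦4, 2↦0}  ⇒  5 nodes, 5 edges  {1-r->2 2-r->1 3-r->0 3-q->1 4-q->1}
[5] R1 @ {0↦4, 1↦1, 2↦0}  ⇒  4 nodes, 4 edges  {1-r->2 2-r->1 3-r->0 3-q->1}
normal form: no rule applies after step 5
NF nodes: {0:A, 1:C, 2:A, 3:B}

Answer: 4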